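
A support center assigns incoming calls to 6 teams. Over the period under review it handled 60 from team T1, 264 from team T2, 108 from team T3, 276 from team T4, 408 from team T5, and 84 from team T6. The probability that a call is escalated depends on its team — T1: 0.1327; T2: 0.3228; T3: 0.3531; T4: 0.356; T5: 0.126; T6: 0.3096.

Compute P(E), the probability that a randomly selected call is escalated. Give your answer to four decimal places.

Total: 60 + 264 + 108 + 276 + 408 + 84 = 1200.
P(T1) = 60/1200 = 0.05. P(T2) = 264/1200 = 0.22. P(T3) = 108/1200 = 0.09. P(T4) = 276/1200 = 0.23. P(T5) = 408/1200 = 0.34. P(T6) = 84/1200 = 0.07.
By the law of total probability,
P(E) = P(E|T1)·P(T1) + P(E|T2)·P(T2) + P(E|T3)·P(T3) + P(E|T4)·P(T4) + P(E|T5)·P(T5) + P(E|T6)·P(T6)
      = 0.1327·0.05 + 0.3228·0.22 + 0.3531·0.09 + 0.356·0.23 + 0.126·0.34 + 0.3096·0.07
      = 0.006635 + 0.071016 + 0.031779 + 0.08188 + 0.04284 + 0.021672 = 0.255822

0.2558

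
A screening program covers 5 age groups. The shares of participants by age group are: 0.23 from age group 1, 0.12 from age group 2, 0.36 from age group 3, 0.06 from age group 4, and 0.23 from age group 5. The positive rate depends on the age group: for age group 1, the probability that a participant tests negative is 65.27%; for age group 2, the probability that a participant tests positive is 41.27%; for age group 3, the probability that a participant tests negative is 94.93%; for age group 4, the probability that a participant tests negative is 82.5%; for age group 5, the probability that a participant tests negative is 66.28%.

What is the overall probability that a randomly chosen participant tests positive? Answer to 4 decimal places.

0.2357

P(T|1) = 1 − 0.6527 = 0.3473.
P(T|3) = 1 − 0.9493 = 0.0507.
P(T|4) = 1 − 0.825 = 0.175.
P(T|5) = 1 − 0.6628 = 0.3372.
P(T) = P(T|1)·P(1) + P(T|2)·P(2) + P(T|3)·P(3) + P(T|4)·P(4) + P(T|5)·P(5)
      = 0.3473·0.23 + 0.4127·0.12 + 0.0507·0.36 + 0.175·0.06 + 0.3372·0.23
      = 0.079879 + 0.049524 + 0.018252 + 0.0105 + 0.077556 = 0.235711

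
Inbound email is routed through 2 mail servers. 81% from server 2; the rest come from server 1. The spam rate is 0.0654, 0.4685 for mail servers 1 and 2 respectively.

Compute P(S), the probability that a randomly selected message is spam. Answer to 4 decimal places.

P(1) = 1 − (0.81) = 0.19.
P(S) = P(S|1)·P(1) + P(S|2)·P(2)
      = 0.0654·0.19 + 0.4685·0.81
      = 0.012426 + 0.379485 = 0.391911

P(S) ≈ 0.3919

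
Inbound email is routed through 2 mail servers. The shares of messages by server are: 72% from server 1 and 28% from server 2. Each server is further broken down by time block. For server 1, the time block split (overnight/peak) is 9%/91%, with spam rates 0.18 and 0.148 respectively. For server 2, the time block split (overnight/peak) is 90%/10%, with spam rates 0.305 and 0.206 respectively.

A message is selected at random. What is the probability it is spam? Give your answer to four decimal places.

P(S|1) = 0.09·0.18 + 0.91·0.148 = 0.0162 + 0.13468 = 0.15088
P(S|2) = 0.9·0.305 + 0.1·0.206 = 0.2745 + 0.0206 = 0.2951
By total probability over the outer partition,
P(S) = 0.72·0.15088 + 0.28·0.2951
      = 0.1086336 + 0.082628 = 0.1912616

P(S) ≈ 0.1913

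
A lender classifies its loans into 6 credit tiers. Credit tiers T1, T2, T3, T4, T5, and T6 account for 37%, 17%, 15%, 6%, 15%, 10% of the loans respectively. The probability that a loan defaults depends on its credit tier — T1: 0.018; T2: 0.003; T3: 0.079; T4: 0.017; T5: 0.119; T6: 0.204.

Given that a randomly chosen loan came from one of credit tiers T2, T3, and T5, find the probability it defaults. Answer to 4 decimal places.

Let S = {T2, T3, T5}.
P(S) = 0.17 + 0.15 + 0.15 = 0.47.
P(D ∩ S) = 0.003·0.17 + 0.079·0.15 + 0.119·0.15 = 0.00051 + 0.01185 + 0.01785 = 0.03021.
P(D | S) = 0.03021 / 0.47 = 0.064277…

0.0643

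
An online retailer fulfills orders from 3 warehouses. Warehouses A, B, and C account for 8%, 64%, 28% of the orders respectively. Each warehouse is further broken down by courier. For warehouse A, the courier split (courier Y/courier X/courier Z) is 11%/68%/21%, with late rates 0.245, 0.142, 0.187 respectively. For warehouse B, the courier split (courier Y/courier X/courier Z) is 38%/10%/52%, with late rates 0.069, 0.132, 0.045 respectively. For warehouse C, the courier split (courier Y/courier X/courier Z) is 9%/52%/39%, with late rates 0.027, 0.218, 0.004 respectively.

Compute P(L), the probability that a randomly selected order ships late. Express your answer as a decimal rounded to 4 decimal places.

P(L|A) = 0.11·0.245 + 0.68·0.142 + 0.21·0.187 = 0.02695 + 0.09656 + 0.03927 = 0.16278
P(L|B) = 0.38·0.069 + 0.1·0.132 + 0.52·0.045 = 0.02622 + 0.0132 + 0.0234 = 0.06282
P(L|C) = 0.09·0.027 + 0.52·0.218 + 0.39·0.004 = 0.00243 + 0.11336 + 0.00156 = 0.11735
Then overall,
P(L) = 0.08·0.16278 + 0.64·0.06282 + 0.28·0.11735
      = 0.0130224 + 0.0402048 + 0.032858 = 0.0860852

P(L) ≈ 0.0861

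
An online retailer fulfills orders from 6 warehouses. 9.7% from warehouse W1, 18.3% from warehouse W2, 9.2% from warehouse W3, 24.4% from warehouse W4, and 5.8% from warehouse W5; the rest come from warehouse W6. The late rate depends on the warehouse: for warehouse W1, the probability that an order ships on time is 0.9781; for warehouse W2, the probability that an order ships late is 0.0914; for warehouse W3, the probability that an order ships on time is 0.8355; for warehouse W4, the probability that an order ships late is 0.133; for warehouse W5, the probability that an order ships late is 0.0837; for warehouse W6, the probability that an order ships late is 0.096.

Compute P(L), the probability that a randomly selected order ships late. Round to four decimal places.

P(L) ≈ 0.1026

P(W6) = 1 − (0.097 + 0.183 + 0.092 + 0.244 + 0.058) = 0.326.
P(L|W1) = 1 − 0.9781 = 0.0219.
P(L|W3) = 1 − 0.8355 = 0.1645.
Summing over the partition,
P(L) = P(L|W1)·P(W1) + P(L|W2)·P(W2) + P(L|W3)·P(W3) + P(L|W4)·P(W4) + P(L|W5)·P(W5) + P(L|W6)·P(W6)
      = 0.0219·0.097 + 0.0914·0.183 + 0.1645·0.092 + 0.133·0.244 + 0.0837·0.058 + 0.096·0.326
      = 0.0021243 + 0.0167262 + 0.015134 + 0.032452 + 0.0048546 + 0.031296 = 0.1025871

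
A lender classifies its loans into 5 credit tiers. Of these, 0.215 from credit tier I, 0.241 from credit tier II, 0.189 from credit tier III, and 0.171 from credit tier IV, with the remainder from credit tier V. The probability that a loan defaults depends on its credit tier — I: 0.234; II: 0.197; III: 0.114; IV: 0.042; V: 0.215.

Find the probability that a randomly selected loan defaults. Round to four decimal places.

P(D) ≈ 0.1661

P(V) = 1 − (0.215 + 0.241 + 0.189 + 0.171) = 0.184.
P(D) = P(D|I)·P(I) + P(D|II)·P(II) + P(D|III)·P(III) + P(D|IV)·P(IV) + P(D|V)·P(V)
      = 0.234·0.215 + 0.197·0.241 + 0.114·0.189 + 0.042·0.171 + 0.215·0.184
      = 0.05031 + 0.047477 + 0.021546 + 0.007182 + 0.03956 = 0.166075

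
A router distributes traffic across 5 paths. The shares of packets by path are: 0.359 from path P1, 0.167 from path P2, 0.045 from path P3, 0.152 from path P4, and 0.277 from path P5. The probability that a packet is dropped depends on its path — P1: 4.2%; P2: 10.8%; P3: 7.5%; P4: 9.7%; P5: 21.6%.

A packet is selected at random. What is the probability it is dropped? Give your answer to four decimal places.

0.1111

By the law of total probability,
P(L) = P(L|P1)·P(P1) + P(L|P2)·P(P2) + P(L|P3)·P(P3) + P(L|P4)·P(P4) + P(L|P5)·P(P5)
      = 0.042·0.359 + 0.108·0.167 + 0.075·0.045 + 0.097·0.152 + 0.216·0.277
      = 0.015078 + 0.018036 + 0.003375 + 0.014744 + 0.059832 = 0.111065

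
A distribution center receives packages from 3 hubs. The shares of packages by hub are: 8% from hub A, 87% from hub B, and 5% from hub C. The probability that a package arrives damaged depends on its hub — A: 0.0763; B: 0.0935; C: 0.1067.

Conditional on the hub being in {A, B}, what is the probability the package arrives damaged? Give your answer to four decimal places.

P(D|S) ≈ 0.0921

Let S = {A, B}.
P(S) = 0.08 + 0.87 = 0.95.
P(D ∩ S) = 0.0763·0.08 + 0.0935·0.87 = 0.006104 + 0.081345 = 0.087449.
P(D | S) = 0.087449 / 0.95 = 0.092052…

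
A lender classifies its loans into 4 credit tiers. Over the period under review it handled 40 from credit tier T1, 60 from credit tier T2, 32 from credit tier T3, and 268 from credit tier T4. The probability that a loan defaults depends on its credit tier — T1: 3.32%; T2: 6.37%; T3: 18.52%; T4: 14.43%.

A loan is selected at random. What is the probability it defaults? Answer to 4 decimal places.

P(D) ≈ 0.1244

Total: 40 + 60 + 32 + 268 = 400.
P(T1) = 40/400 = 0.1. P(T2) = 60/400 = 0.15. P(T3) = 32/400 = 0.08. P(T4) = 268/400 = 0.67.
P(D) = P(D|T1)·P(T1) + P(D|T2)·P(T2) + P(D|T3)·P(T3) + P(D|T4)·P(T4)
      = 0.0332·0.1 + 0.0637·0.15 + 0.1852·0.08 + 0.1443·0.67
      = 0.00332 + 0.009555 + 0.014816 + 0.096681 = 0.124372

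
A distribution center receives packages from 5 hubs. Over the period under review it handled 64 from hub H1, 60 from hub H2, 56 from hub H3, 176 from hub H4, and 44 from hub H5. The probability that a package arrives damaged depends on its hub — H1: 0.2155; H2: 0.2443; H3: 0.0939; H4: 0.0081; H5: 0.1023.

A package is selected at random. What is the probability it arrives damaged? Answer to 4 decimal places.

Total: 64 + 60 + 56 + 176 + 44 = 400.
P(H1) = 64/400 = 0.16. P(H2) = 60/400 = 0.15. P(H3) = 56/400 = 0.14. P(H4) = 176/400 = 0.44. P(H5) = 44/400 = 0.11.
P(D) = P(D|H1)·P(H1) + P(D|H2)·P(H2) + P(D|H3)·P(H3) + P(D|H4)·P(H4) + P(D|H5)·P(H5)
      = 0.2155·0.16 + 0.2443·0.15 + 0.0939·0.14 + 0.0081·0.44 + 0.1023·0.11
      = 0.03448 + 0.036645 + 0.013146 + 0.003564 + 0.011253 = 0.099088

P(D) ≈ 0.0991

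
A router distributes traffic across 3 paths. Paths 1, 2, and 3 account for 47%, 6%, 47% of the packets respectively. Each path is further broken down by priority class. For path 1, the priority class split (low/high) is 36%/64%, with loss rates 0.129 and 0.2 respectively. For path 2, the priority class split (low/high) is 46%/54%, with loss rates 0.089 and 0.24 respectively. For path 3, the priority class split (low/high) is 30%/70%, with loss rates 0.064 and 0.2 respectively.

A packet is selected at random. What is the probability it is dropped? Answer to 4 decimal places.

P(L|1) = 0.36·0.129 + 0.64·0.2 = 0.04644 + 0.128 = 0.17444
P(L|2) = 0.46·0.089 + 0.54·0.24 = 0.04094 + 0.1296 = 0.17054
P(L|3) = 0.3·0.064 + 0.7·0.2 = 0.0192 + 0.14 = 0.1592
By total probability over the outer partition,
P(L) = 0.47·0.17444 + 0.06·0.17054 + 0.47·0.1592
      = 0.0819868 + 0.0102324 + 0.074824 = 0.1670432

0.1670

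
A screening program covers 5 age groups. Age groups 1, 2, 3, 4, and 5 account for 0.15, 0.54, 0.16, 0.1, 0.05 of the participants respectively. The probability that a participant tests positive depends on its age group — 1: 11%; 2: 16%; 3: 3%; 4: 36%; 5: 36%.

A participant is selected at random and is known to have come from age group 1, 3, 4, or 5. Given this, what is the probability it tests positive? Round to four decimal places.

P(T|S) ≈ 0.1637

Let S = {1, 3, 4, 5}.
P(S) = 0.15 + 0.16 + 0.1 + 0.05 = 0.46.
P(T ∩ S) = 0.11·0.15 + 0.03·0.16 + 0.36·0.1 + 0.36·0.05 = 0.0165 + 0.0048 + 0.036 + 0.018 = 0.0753.
P(T | S) = 0.0753 / 0.46 = 0.163696…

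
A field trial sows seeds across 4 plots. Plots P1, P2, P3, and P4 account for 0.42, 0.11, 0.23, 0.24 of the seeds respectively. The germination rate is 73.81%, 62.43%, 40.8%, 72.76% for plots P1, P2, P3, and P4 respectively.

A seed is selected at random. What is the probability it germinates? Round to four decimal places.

P(G) = P(G|P1)·P(P1) + P(G|P2)·P(P2) + P(G|P3)·P(P3) + P(G|P4)·P(P4)
      = 0.7381·0.42 + 0.6243·0.11 + 0.408·0.23 + 0.7276·0.24
      = 0.310002 + 0.068673 + 0.09384 + 0.174624 = 0.647139

0.6471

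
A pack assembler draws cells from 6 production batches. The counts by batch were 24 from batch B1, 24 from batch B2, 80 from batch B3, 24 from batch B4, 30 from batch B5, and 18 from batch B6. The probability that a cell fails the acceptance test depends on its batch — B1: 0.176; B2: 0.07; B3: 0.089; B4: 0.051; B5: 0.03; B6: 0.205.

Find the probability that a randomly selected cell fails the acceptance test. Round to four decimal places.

0.0942

Total: 24 + 24 + 80 + 24 + 30 + 18 = 200.
P(B1) = 24/200 = 0.12. P(B2) = 24/200 = 0.12. P(B3) = 80/200 = 0.4. P(B4) = 24/200 = 0.12. P(B5) = 30/200 = 0.15. P(B6) = 18/200 = 0.09.
By the law of total probability,
P(F) = P(F|B1)·P(B1) + P(F|B2)·P(B2) + P(F|B3)·P(B3) + P(F|B4)·P(B4) + P(F|B5)·P(B5) + P(F|B6)·P(B6)
      = 0.176·0.12 + 0.07·0.12 + 0.089·0.4 + 0.051·0.12 + 0.03·0.15 + 0.205·0.09
      = 0.02112 + 0.0084 + 0.0356 + 0.00612 + 0.0045 + 0.01845 = 0.09419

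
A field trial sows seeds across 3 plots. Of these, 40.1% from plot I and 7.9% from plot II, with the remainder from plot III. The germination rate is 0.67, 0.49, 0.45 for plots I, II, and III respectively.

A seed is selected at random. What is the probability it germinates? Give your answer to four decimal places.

0.5414

P(III) = 1 − (0.401 + 0.079) = 0.52.
P(G) = P(G|I)·P(I) + P(G|II)·P(II) + P(G|III)·P(III)
      = 0.67·0.401 + 0.49·0.079 + 0.45·0.52
      = 0.26867 + 0.03871 + 0.234 = 0.54138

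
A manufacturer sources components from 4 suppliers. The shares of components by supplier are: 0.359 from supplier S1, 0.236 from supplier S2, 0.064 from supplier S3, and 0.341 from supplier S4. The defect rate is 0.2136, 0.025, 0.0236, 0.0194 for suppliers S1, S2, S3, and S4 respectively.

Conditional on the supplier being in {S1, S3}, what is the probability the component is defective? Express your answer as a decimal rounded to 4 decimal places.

0.1849

Let S = {S1, S3}.
P(S) = 0.359 + 0.064 = 0.423.
P(D ∩ S) = 0.2136·0.359 + 0.0236·0.064 = 0.0766824 + 0.0015104 = 0.0781928.
P(D | S) = 0.0781928 / 0.423 = 0.184853…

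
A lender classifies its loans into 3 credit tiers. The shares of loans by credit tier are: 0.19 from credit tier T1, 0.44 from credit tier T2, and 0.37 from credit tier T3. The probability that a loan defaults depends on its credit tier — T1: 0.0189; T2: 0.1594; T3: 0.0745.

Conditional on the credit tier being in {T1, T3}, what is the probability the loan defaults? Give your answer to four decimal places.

0.0556

Let S = {T1, T3}.
P(S) = 0.19 + 0.37 = 0.56.
P(D ∩ S) = 0.0189·0.19 + 0.0745·0.37 = 0.003591 + 0.027565 = 0.031156.
P(D | S) = 0.031156 / 0.56 = 0.055636…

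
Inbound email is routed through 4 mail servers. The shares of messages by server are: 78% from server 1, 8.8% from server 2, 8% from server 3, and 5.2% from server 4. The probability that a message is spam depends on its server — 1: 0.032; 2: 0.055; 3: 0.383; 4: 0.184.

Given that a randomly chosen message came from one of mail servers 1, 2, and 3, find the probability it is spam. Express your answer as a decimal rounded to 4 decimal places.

Let J = {1, 2, 3}.
P(J) = 0.78 + 0.088 + 0.08 = 0.948.
P(S ∩ J) = 0.032·0.78 + 0.055·0.088 + 0.383·0.08 = 0.02496 + 0.00484 + 0.03064 = 0.06044.
P(S | J) = 0.06044 / 0.948 = 0.063755…

0.0638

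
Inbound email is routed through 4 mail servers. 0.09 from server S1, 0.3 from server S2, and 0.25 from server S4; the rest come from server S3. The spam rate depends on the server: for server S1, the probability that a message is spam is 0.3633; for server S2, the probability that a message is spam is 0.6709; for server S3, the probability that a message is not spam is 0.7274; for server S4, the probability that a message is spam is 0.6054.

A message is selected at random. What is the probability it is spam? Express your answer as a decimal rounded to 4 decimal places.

P(S3) = 1 − (0.09 + 0.3 + 0.25) = 0.36.
P(S|S3) = 1 − 0.7274 = 0.2726.
Summing over the partition,
P(S) = P(S|S1)·P(S1) + P(S|S2)·P(S2) + P(S|S3)·P(S3) + P(S|S4)·P(S4)
      = 0.3633·0.09 + 0.6709·0.3 + 0.2726·0.36 + 0.6054·0.25
      = 0.032697 + 0.20127 + 0.098136 + 0.15135 = 0.483453

0.4835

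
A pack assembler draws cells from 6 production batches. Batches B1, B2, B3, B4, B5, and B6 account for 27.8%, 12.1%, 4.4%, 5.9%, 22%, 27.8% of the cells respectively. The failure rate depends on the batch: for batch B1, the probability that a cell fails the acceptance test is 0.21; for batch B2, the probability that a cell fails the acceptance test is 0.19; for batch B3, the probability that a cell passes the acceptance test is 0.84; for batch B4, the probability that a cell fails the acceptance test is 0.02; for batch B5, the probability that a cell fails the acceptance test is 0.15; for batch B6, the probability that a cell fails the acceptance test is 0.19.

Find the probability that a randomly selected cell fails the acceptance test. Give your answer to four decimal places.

0.1754

P(F|B3) = 1 − 0.84 = 0.16.
P(F) = P(F|B1)·P(B1) + P(F|B2)·P(B2) + P(F|B3)·P(B3) + P(F|B4)·P(B4) + P(F|B5)·P(B5) + P(F|B6)·P(B6)
      = 0.21·0.278 + 0.19·0.121 + 0.16·0.044 + 0.02·0.059 + 0.15·0.22 + 0.19·0.278
      = 0.05838 + 0.02299 + 0.00704 + 0.00118 + 0.033 + 0.05282 = 0.17541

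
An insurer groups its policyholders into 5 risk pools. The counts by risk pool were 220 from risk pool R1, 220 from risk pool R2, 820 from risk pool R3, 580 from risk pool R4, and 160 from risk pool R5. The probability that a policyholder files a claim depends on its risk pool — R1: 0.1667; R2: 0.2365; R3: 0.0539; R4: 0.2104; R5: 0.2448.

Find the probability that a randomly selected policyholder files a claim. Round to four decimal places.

Total: 220 + 220 + 820 + 580 + 160 = 2000.
P(R1) = 220/2000 = 0.11. P(R2) = 220/2000 = 0.11. P(R3) = 820/2000 = 0.41. P(R4) = 580/2000 = 0.29. P(R5) = 160/2000 = 0.08.
P(C) = P(C|R1)·P(R1) + P(C|R2)·P(R2) + P(C|R3)·P(R3) + P(C|R4)·P(R4) + P(C|R5)·P(R5)
      = 0.1667·0.11 + 0.2365·0.11 + 0.0539·0.41 + 0.2104·0.29 + 0.2448·0.08
      = 0.018337 + 0.026015 + 0.022099 + 0.061016 + 0.019584 = 0.147051

P(C) ≈ 0.1471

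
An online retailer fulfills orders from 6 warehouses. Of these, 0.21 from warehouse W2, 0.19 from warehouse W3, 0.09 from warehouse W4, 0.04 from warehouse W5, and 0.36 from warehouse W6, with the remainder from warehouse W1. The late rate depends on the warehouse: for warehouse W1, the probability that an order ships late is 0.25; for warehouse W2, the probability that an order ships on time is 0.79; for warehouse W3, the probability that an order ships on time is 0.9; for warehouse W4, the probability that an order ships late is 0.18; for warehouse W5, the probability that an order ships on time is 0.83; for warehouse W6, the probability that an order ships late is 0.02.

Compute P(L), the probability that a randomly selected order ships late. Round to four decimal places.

0.1208

P(W1) = 1 − (0.21 + 0.19 + 0.09 + 0.04 + 0.36) = 0.11.
P(L|W2) = 1 − 0.79 = 0.21.
P(L|W3) = 1 − 0.9 = 0.1.
P(L|W5) = 1 − 0.83 = 0.17.
P(L) = P(L|W1)·P(W1) + P(L|W2)·P(W2) + P(L|W3)·P(W3) + P(L|W4)·P(W4) + P(L|W5)·P(W5) + P(L|W6)·P(W6)
      = 0.25·0.11 + 0.21·0.21 + 0.1·0.19 + 0.18·0.09 + 0.17·0.04 + 0.02·0.36
      = 0.0275 + 0.0441 + 0.019 + 0.0162 + 0.0068 + 0.0072 = 0.1208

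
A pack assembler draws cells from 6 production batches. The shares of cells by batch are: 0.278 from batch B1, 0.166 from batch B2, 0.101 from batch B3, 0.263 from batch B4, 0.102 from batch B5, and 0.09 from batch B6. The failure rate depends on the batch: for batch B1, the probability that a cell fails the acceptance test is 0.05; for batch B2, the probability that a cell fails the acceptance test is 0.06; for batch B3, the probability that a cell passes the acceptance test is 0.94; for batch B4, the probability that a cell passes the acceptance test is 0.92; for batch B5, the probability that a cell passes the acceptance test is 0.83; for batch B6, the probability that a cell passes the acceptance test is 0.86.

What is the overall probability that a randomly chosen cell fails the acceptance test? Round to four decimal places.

P(F|B3) = 1 − 0.94 = 0.06.
P(F|B4) = 1 − 0.92 = 0.08.
P(F|B5) = 1 − 0.83 = 0.17.
P(F|B6) = 1 − 0.86 = 0.14.
P(F) = P(F|B1)·P(B1) + P(F|B2)·P(B2) + P(F|B3)·P(B3) + P(F|B4)·P(B4) + P(F|B5)·P(B5) + P(F|B6)·P(B6)
      = 0.05·0.278 + 0.06·0.166 + 0.06·0.101 + 0.08·0.263 + 0.17·0.102 + 0.14·0.09
      = 0.0139 + 0.00996 + 0.00606 + 0.02104 + 0.01734 + 0.0126 = 0.0809

P(F) ≈ 0.0809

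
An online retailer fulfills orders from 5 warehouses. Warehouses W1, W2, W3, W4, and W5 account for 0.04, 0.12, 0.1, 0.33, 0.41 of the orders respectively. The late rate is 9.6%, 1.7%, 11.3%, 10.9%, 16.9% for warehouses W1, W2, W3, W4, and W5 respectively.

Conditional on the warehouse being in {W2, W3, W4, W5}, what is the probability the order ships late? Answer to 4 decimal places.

P(L|S) ≈ 0.1235

Let S = {W2, W3, W4, W5}.
P(S) = 0.12 + 0.1 + 0.33 + 0.41 = 0.96.
P(L ∩ S) = 0.017·0.12 + 0.113·0.1 + 0.109·0.33 + 0.169·0.41 = 0.00204 + 0.0113 + 0.03597 + 0.06929 = 0.1186.
P(L | S) = 0.1186 / 0.96 = 0.123542…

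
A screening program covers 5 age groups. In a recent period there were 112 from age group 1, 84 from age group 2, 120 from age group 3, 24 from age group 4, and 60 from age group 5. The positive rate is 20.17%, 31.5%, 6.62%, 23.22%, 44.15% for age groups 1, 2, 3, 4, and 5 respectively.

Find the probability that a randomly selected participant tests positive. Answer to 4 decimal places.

Total: 112 + 84 + 120 + 24 + 60 = 400.
P(1) = 112/400 = 0.28. P(2) = 84/400 = 0.21. P(3) = 120/400 = 0.3. P(4) = 24/400 = 0.06. P(5) = 60/400 = 0.15.
P(T) = P(T|1)·P(1) + P(T|2)·P(2) + P(T|3)·P(3) + P(T|4)·P(4) + P(T|5)·P(5)
      = 0.2017·0.28 + 0.315·0.21 + 0.0662·0.3 + 0.2322·0.06 + 0.4415·0.15
      = 0.056476 + 0.06615 + 0.01986 + 0.013932 + 0.066225 = 0.222643

P(T) ≈ 0.2226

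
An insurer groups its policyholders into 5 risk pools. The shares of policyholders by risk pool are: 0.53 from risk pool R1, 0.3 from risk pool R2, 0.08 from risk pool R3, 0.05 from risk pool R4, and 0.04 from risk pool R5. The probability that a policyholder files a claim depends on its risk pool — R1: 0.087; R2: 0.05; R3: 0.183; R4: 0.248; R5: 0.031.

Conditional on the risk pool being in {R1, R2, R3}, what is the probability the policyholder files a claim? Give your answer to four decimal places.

Let S = {R1, R2, R3}.
P(S) = 0.53 + 0.3 + 0.08 = 0.91.
P(C ∩ S) = 0.087·0.53 + 0.05·0.3 + 0.183·0.08 = 0.04611 + 0.015 + 0.01464 = 0.07575.
P(C | S) = 0.07575 / 0.91 = 0.083242…

0.0832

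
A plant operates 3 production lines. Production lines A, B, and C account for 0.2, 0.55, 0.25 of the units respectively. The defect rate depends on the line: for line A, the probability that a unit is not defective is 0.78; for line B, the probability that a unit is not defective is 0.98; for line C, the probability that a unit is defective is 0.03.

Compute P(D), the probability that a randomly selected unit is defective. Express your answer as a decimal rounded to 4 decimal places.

P(D|A) = 1 − 0.78 = 0.22.
P(D|B) = 1 − 0.98 = 0.02.
Using total probability over the partition,
P(D) = P(D|A)·P(A) + P(D|B)·P(B) + P(D|C)·P(C)
      = 0.22·0.2 + 0.02·0.55 + 0.03·0.25
      = 0.044 + 0.011 + 0.0075 = 0.0625

P(D) ≈ 0.0625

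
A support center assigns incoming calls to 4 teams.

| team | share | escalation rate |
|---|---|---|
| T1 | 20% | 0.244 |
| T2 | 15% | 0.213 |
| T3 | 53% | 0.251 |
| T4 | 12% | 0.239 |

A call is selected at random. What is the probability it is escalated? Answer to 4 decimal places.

0.2425

Summing over the partition,
P(E) = P(E|T1)·P(T1) + P(E|T2)·P(T2) + P(E|T3)·P(T3) + P(E|T4)·P(T4)
      = 0.244·0.2 + 0.213·0.15 + 0.251·0.53 + 0.239·0.12
      = 0.0488 + 0.03195 + 0.13303 + 0.02868 = 0.24246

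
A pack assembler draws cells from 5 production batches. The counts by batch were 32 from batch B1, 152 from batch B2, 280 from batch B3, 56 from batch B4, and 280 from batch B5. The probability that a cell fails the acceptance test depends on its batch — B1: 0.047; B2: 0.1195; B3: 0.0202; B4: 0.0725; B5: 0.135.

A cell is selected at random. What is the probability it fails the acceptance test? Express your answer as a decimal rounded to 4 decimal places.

0.0840

Total: 32 + 152 + 280 + 56 + 280 = 800.
P(B1) = 32/800 = 0.04. P(B2) = 152/800 = 0.19. P(B3) = 280/800 = 0.35. P(B4) = 56/800 = 0.07. P(B5) = 280/800 = 0.35.
Summing over the partition,
P(F) = P(F|B1)·P(B1) + P(F|B2)·P(B2) + P(F|B3)·P(B3) + P(F|B4)·P(B4) + P(F|B5)·P(B5)
      = 0.047·0.04 + 0.1195·0.19 + 0.0202·0.35 + 0.0725·0.07 + 0.135·0.35
      = 0.00188 + 0.022705 + 0.00707 + 0.005075 + 0.04725 = 0.08398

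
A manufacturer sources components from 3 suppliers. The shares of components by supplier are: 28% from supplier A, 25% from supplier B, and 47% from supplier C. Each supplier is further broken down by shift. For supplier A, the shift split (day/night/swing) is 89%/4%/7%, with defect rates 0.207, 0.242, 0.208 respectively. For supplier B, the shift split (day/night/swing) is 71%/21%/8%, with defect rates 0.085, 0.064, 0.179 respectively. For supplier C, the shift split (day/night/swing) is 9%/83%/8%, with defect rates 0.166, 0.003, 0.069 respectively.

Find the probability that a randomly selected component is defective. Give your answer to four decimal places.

P(D|A) = 0.89·0.207 + 0.04·0.242 + 0.07·0.208 = 0.18423 + 0.00968 + 0.01456 = 0.20847
P(D|B) = 0.71·0.085 + 0.21·0.064 + 0.08·0.179 = 0.06035 + 0.01344 + 0.01432 = 0.08811
P(D|C) = 0.09·0.166 + 0.83·0.003 + 0.08·0.069 = 0.01494 + 0.00249 + 0.00552 = 0.02295
By total probability over the outer partition,
P(D) = 0.28·0.20847 + 0.25·0.08811 + 0.47·0.02295
      = 0.0583716 + 0.0220275 + 0.0107865 = 0.0911856

P(D) ≈ 0.0912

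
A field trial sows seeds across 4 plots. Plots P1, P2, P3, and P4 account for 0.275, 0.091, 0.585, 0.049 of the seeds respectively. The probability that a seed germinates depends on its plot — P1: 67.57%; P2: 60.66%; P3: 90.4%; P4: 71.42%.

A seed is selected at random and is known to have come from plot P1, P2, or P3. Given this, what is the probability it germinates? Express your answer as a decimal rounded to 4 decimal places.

0.8095

Let S = {P1, P2, P3}.
P(S) = 0.275 + 0.091 + 0.585 = 0.951.
P(G ∩ S) = 0.6757·0.275 + 0.6066·0.091 + 0.904·0.585 = 0.1858175 + 0.0552006 + 0.52884 = 0.7698581.
P(G | S) = 0.7698581 / 0.951 = 0.809525…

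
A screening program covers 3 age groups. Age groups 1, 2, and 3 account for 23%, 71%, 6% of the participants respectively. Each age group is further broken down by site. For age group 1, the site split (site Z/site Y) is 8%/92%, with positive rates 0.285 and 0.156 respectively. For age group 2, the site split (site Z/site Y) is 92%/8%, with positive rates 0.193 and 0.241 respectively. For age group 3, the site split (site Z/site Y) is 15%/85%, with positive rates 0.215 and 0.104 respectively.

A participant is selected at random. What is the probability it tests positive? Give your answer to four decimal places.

P(T) ≈ 0.1852

P(T|1) = 0.08·0.285 + 0.92·0.156 = 0.0228 + 0.14352 = 0.16632
P(T|2) = 0.92·0.193 + 0.08·0.241 = 0.17756 + 0.01928 = 0.19684
P(T|3) = 0.15·0.215 + 0.85·0.104 = 0.03225 + 0.0884 = 0.12065
Then overall,
P(T) = 0.23·0.16632 + 0.71·0.19684 + 0.06·0.12065
      = 0.0382536 + 0.1397564 + 0.007239 = 0.185249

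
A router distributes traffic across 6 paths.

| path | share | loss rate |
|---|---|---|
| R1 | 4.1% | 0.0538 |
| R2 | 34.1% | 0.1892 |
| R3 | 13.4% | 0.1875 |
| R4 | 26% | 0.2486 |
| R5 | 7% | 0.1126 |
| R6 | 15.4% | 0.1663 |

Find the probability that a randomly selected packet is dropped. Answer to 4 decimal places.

Using total probability over the partition,
P(L) = P(L|R1)·P(R1) + P(L|R2)·P(R2) + P(L|R3)·P(R3) + P(L|R4)·P(R4) + P(L|R5)·P(R5) + P(L|R6)·P(R6)
      = 0.0538·0.041 + 0.1892·0.341 + 0.1875·0.134 + 0.2486·0.26 + 0.1126·0.07 + 0.1663·0.154
      = 0.0022058 + 0.0645172 + 0.025125 + 0.064636 + 0.007882 + 0.0256102 = 0.1899762

0.1900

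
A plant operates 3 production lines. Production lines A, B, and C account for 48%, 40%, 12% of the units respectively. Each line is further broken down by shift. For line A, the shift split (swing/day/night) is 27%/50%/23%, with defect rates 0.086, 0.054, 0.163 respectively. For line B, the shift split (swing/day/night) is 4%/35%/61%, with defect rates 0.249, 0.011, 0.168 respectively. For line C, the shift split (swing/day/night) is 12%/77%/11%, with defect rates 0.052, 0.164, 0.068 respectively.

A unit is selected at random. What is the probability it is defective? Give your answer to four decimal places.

0.1054

P(D|A) = 0.27·0.086 + 0.5·0.054 + 0.23·0.163 = 0.02322 + 0.027 + 0.03749 = 0.08771
P(D|B) = 0.04·0.249 + 0.35·0.011 + 0.61·0.168 = 0.00996 + 0.00385 + 0.10248 = 0.11629
P(D|C) = 0.12·0.052 + 0.77·0.164 + 0.11·0.068 = 0.00624 + 0.12628 + 0.00748 = 0.14
By total probability over the outer partition,
P(D) = 0.48·0.08771 + 0.4·0.11629 + 0.12·0.14
      = 0.0421008 + 0.046516 + 0.0168 = 0.1054168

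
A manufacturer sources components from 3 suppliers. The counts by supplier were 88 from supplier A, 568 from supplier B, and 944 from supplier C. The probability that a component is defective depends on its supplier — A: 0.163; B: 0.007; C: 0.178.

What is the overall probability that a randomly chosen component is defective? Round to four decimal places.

0.1165

Total: 88 + 568 + 944 = 1600.
P(A) = 88/1600 = 0.055. P(B) = 568/1600 = 0.355. P(C) = 944/1600 = 0.59.
P(D) = P(D|A)·P(A) + P(D|B)·P(B) + P(D|C)·P(C)
      = 0.163·0.055 + 0.007·0.355 + 0.178·0.59
      = 0.008965 + 0.002485 + 0.10502 = 0.11647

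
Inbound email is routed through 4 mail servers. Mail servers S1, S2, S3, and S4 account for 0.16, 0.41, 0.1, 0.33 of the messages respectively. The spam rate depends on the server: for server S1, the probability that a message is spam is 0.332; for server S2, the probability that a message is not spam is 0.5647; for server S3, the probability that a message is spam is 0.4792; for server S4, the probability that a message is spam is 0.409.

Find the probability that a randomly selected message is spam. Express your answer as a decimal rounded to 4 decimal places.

P(S) ≈ 0.4145

P(S|S2) = 1 − 0.5647 = 0.4353.
P(S) = P(S|S1)·P(S1) + P(S|S2)·P(S2) + P(S|S3)·P(S3) + P(S|S4)·P(S4)
      = 0.332·0.16 + 0.4353·0.41 + 0.4792·0.1 + 0.409·0.33
      = 0.05312 + 0.178473 + 0.04792 + 0.13497 = 0.414483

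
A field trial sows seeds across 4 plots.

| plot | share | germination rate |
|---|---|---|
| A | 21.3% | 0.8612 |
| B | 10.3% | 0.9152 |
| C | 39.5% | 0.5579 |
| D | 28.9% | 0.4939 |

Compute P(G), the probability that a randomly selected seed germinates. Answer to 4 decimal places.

P(G) = P(G|A)·P(A) + P(G|B)·P(B) + P(G|C)·P(C) + P(G|D)·P(D)
      = 0.8612·0.213 + 0.9152·0.103 + 0.5579·0.395 + 0.4939·0.289
      = 0.1834356 + 0.0942656 + 0.2203705 + 0.1427371 = 0.6408088

0.6408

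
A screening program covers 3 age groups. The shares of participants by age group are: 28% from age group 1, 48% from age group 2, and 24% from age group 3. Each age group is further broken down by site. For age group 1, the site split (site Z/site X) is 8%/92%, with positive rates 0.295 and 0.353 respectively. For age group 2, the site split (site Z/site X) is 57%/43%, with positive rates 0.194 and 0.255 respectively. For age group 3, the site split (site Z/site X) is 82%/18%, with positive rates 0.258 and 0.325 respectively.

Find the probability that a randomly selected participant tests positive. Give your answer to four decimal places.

0.2681

P(T|1) = 0.08·0.295 + 0.92·0.353 = 0.0236 + 0.32476 = 0.34836
P(T|2) = 0.57·0.194 + 0.43·0.255 = 0.11058 + 0.10965 = 0.22023
P(T|3) = 0.82·0.258 + 0.18·0.325 = 0.21156 + 0.0585 = 0.27006
Then overall,
P(T) = 0.28·0.34836 + 0.48·0.22023 + 0.24·0.27006
      = 0.0975408 + 0.1057104 + 0.0648144 = 0.2680656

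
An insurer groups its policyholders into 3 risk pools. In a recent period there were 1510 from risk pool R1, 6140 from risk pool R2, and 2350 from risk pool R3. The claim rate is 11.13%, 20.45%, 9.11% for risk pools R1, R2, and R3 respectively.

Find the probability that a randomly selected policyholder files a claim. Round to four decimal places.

Total: 1510 + 6140 + 2350 = 10000.
P(R1) = 1510/10000 = 0.151. P(R2) = 6140/10000 = 0.614. P(R3) = 2350/10000 = 0.235.
P(C) = P(C|R1)·P(R1) + P(C|R2)·P(R2) + P(C|R3)·P(R3)
      = 0.1113·0.151 + 0.2045·0.614 + 0.0911·0.235
      = 0.0168063 + 0.125563 + 0.0214085 = 0.1637778

0.1638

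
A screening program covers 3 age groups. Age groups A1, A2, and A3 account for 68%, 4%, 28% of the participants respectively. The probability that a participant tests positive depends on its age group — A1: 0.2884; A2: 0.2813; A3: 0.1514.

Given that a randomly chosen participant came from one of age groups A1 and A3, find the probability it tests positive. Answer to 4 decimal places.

Let S = {A1, A3}.
P(S) = 0.68 + 0.28 = 0.96.
P(T ∩ S) = 0.2884·0.68 + 0.1514·0.28 = 0.196112 + 0.042392 = 0.238504.
P(T | S) = 0.238504 / 0.96 = 0.248442…

P(T|S) ≈ 0.2484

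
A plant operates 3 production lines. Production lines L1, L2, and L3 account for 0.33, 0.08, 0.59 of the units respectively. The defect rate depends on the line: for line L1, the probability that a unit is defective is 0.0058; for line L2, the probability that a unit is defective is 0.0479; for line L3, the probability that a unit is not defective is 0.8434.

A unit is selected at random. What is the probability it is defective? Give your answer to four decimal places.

P(D|L3) = 1 − 0.8434 = 0.1566.
P(D) = P(D|L1)·P(L1) + P(D|L2)·P(L2) + P(D|L3)·P(L3)
      = 0.0058·0.33 + 0.0479·0.08 + 0.1566·0.59
      = 0.001914 + 0.003832 + 0.092394 = 0.09814

0.0981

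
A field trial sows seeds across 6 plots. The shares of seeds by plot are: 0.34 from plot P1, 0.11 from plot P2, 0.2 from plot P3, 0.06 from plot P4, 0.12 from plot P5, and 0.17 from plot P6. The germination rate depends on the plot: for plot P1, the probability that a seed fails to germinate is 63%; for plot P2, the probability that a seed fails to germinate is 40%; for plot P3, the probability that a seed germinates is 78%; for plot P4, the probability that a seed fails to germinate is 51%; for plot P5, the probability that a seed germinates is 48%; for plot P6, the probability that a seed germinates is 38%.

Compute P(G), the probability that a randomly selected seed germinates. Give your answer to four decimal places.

P(G) ≈ 0.4994

P(G|P1) = 1 − 0.63 = 0.37.
P(G|P2) = 1 − 0.4 = 0.6.
P(G|P4) = 1 − 0.51 = 0.49.
P(G) = P(G|P1)·P(P1) + P(G|P2)·P(P2) + P(G|P3)·P(P3) + P(G|P4)·P(P4) + P(G|P5)·P(P5) + P(G|P6)·P(P6)
      = 0.37·0.34 + 0.6·0.11 + 0.78·0.2 + 0.49·0.06 + 0.48·0.12 + 0.38·0.17
      = 0.1258 + 0.066 + 0.156 + 0.0294 + 0.0576 + 0.0646 = 0.4994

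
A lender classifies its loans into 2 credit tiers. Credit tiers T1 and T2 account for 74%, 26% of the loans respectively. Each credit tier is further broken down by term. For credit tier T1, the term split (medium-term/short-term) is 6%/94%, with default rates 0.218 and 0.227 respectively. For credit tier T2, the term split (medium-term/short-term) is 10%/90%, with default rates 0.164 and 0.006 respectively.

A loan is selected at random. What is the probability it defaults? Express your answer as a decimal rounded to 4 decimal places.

0.1732

P(D|T1) = 0.06·0.218 + 0.94·0.227 = 0.01308 + 0.21338 = 0.22646
P(D|T2) = 0.1·0.164 + 0.9·0.006 = 0.0164 + 0.0054 = 0.0218
By total probability over the outer partition,
P(D) = 0.74·0.22646 + 0.26·0.0218
      = 0.1675804 + 0.005668 = 0.1732484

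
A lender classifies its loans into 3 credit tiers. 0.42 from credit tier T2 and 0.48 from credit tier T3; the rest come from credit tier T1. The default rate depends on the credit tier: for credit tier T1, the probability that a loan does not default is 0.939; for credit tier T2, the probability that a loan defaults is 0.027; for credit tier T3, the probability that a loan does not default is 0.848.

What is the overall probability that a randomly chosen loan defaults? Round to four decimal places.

P(T1) = 1 − (0.42 + 0.48) = 0.1.
P(D|T1) = 1 − 0.939 = 0.061.
P(D|T3) = 1 − 0.848 = 0.152.
By the law of total probability,
P(D) = P(D|T1)·P(T1) + P(D|T2)·P(T2) + P(D|T3)·P(T3)
      = 0.061·0.1 + 0.027·0.42 + 0.152·0.48
      = 0.0061 + 0.01134 + 0.07296 = 0.0904

0.0904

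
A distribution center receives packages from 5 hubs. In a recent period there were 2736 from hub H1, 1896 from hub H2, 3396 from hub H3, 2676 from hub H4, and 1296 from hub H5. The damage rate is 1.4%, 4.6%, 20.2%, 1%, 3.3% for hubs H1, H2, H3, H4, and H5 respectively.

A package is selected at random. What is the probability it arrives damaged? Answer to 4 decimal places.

Total: 2736 + 1896 + 3396 + 2676 + 1296 = 12000.
P(H1) = 2736/12000 = 0.228. P(H2) = 1896/12000 = 0.158. P(H3) = 3396/12000 = 0.283. P(H4) = 2676/12000 = 0.223. P(H5) = 1296/12000 = 0.108.
P(D) = P(D|H1)·P(H1) + P(D|H2)·P(H2) + P(D|H3)·P(H3) + P(D|H4)·P(H4) + P(D|H5)·P(H5)
      = 0.014·0.228 + 0.046·0.158 + 0.202·0.283 + 0.01·0.223 + 0.033·0.108
      = 0.003192 + 0.007268 + 0.057166 + 0.00223 + 0.003564 = 0.07342

0.0734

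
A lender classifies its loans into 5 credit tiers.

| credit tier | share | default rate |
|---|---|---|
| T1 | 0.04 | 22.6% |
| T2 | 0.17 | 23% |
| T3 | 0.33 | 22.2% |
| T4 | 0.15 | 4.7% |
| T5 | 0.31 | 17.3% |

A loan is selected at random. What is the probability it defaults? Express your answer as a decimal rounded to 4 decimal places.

0.1821

P(D) = P(D|T1)·P(T1) + P(D|T2)·P(T2) + P(D|T3)·P(T3) + P(D|T4)·P(T4) + P(D|T5)·P(T5)
      = 0.226·0.04 + 0.23·0.17 + 0.222·0.33 + 0.047·0.15 + 0.173·0.31
      = 0.00904 + 0.0391 + 0.07326 + 0.00705 + 0.05363 = 0.18208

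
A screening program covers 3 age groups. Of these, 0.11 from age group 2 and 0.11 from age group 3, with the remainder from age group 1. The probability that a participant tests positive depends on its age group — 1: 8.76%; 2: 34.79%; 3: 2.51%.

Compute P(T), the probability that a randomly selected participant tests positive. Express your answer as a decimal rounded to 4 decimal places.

P(1) = 1 − (0.11 + 0.11) = 0.78.
P(T) = P(T|1)·P(1) + P(T|2)·P(2) + P(T|3)·P(3)
      = 0.0876·0.78 + 0.3479·0.11 + 0.0251·0.11
      = 0.068328 + 0.038269 + 0.002761 = 0.109358

P(T) ≈ 0.1094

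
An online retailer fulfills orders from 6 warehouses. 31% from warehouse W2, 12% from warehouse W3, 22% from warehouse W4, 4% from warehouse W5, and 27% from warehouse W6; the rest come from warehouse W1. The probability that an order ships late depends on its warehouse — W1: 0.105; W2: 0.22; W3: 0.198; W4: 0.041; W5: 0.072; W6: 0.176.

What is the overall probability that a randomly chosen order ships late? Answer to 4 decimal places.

0.1556

P(W1) = 1 − (0.31 + 0.12 + 0.22 + 0.04 + 0.27) = 0.04.
P(L) = P(L|W1)·P(W1) + P(L|W2)·P(W2) + P(L|W3)·P(W3) + P(L|W4)·P(W4) + P(L|W5)·P(W5) + P(L|W6)·P(W6)
      = 0.105·0.04 + 0.22·0.31 + 0.198·0.12 + 0.041·0.22 + 0.072·0.04 + 0.176·0.27
      = 0.0042 + 0.0682 + 0.02376 + 0.00902 + 0.00288 + 0.04752 = 0.15558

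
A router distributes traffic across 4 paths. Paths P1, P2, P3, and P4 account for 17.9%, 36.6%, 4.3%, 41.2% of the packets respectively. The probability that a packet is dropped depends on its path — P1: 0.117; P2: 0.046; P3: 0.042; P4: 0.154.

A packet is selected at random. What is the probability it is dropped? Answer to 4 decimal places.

0.1030

P(L) = P(L|P1)·P(P1) + P(L|P2)·P(P2) + P(L|P3)·P(P3) + P(L|P4)·P(P4)
      = 0.117·0.179 + 0.046·0.366 + 0.042·0.043 + 0.154·0.412
      = 0.020943 + 0.016836 + 0.001806 + 0.063448 = 0.103033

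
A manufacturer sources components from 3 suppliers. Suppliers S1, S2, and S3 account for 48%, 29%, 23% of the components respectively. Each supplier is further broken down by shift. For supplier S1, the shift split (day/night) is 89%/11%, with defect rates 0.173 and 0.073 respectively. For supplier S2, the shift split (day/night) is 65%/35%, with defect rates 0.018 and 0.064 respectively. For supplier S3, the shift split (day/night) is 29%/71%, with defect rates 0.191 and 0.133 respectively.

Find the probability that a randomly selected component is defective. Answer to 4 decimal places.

P(D|S1) = 0.89·0.173 + 0.11·0.073 = 0.15397 + 0.00803 = 0.162
P(D|S2) = 0.65·0.018 + 0.35·0.064 = 0.0117 + 0.0224 = 0.0341
P(D|S3) = 0.29·0.191 + 0.71·0.133 = 0.05539 + 0.09443 = 0.14982
By total probability over the outer partition,
P(D) = 0.48·0.162 + 0.29·0.0341 + 0.23·0.14982
      = 0.07776 + 0.009889 + 0.0344586 = 0.1221076

0.1221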